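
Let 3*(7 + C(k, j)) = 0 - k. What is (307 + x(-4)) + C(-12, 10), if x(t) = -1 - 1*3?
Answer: 300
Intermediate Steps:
C(k, j) = -7 - k/3 (C(k, j) = -7 + (0 - k)/3 = -7 + (-k)/3 = -7 - k/3)
x(t) = -4 (x(t) = -1 - 3 = -4)
(307 + x(-4)) + C(-12, 10) = (307 - 4) + (-7 - ⅓*(-12)) = 303 + (-7 + 4) = 303 - 3 = 300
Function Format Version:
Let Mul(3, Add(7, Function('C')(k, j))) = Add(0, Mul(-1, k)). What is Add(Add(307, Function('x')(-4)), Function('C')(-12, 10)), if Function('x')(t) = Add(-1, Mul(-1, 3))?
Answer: 300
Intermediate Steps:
Function('C')(k, j) = Add(-7, Mul(Rational(-1, 3), k)) (Function('C')(k, j) = Add(-7, Mul(Rational(1, 3), Add(0, Mul(-1, k)))) = Add(-7, Mul(Rational(1, 3), Mul(-1, k))) = Add(-7, Mul(Rational(-1, 3), k)))
Function('x')(t) = -4 (Function('x')(t) = Add(-1, -3) = -4)
Add(Add(307, Function('x')(-4)), Function('C')(-12, 10)) = Add(Add(307, -4), Add(-7, Mul(Rational(-1, 3), -12))) = Add(303, Add(-7, 4)) = Add(303, -3) = 300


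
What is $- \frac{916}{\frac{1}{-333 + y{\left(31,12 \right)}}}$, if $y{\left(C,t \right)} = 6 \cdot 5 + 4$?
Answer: $273884$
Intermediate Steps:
$y{\left(C,t \right)} = 34$ ($y{\left(C,t \right)} = 30 + 4 = 34$)
$- \frac{916}{\frac{1}{-333 + y{\left(31,12 \right)}}} = - \frac{916}{\frac{1}{-333 + 34}} = - \frac{916}{\frac{1}{-299}} = - \frac{916}{- \frac{1}{299}} = \left(-916\right) \left(-299\right) = 273884$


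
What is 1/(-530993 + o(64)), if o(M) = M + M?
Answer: -1/530865 ≈ -1.8837e-6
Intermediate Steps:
o(M) = 2*M
1/(-530993 + o(64)) = 1/(-530993 + 2*64) = 1/(-530993 + 128) = 1/(-530865) = -1/530865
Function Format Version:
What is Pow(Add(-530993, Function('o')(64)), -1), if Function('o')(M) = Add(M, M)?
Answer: Rational(-1, 530865) ≈ -1.8837e-6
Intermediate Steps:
Function('o')(M) = Mul(2, M)
Pow(Add(-530993, Function('o')(64)), -1) = Pow(Add(-530993, Mul(2, 64)), -1) = Pow(Add(-530993, 128), -1) = Pow(-530865, -1) = Rational(-1, 530865)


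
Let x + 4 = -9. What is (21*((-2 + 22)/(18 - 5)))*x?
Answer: -420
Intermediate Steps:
x = -13 (x = -4 - 9 = -13)
(21*((-2 + 22)/(18 - 5)))*x = (21*((-2 + 22)/(18 - 5)))*(-13) = (21*(20/13))*(-13) = (420/13)*(-13) = -420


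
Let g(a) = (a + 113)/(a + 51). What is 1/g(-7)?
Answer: 22/53 ≈ 0.41509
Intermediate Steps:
g(a) = (113 + a)/(51 + a)
1/g(-7) = 1/((113 - 7)/(51 - 7)) = 1/(106/44) = 1/((1/44)*106) = 1/(53/22) = 22/53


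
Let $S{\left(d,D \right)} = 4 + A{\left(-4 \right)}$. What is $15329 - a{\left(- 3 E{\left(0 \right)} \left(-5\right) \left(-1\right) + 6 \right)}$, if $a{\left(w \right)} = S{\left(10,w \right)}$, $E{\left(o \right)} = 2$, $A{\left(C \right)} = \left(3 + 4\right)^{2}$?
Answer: $15276$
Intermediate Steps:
$A{\left(C \right)} = 49$ ($A{\left(C \right)} = 7^{2} = 49$)
$S{\left(d,D \right)} = 53$ ($S{\left(d,D \right)} = 4 + 49 = 53$)
$a{\left(w \right)} = 53$
$15329 - a{\left(- 3 E{\left(0 \right)} \left(-5\right) \left(-1\right) + 6 \right)} = 15329 - 53 = 15276$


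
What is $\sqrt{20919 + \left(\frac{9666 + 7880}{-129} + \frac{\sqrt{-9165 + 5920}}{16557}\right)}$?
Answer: $\frac{\sqrt{10534359188776845 + 30613893 i \sqrt{3245}}}{711951} \approx 144.16 + 1.1933 \cdot 10^{-5} i$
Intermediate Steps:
$\sqrt{20919 + \left(\frac{9666 + 7880}{-129} + \frac{\sqrt{-9165 + 5920}}{16557}\right)} = \sqrt{20919 + \left(17546 \left(- \frac{1}{129}\right) + \sqrt{-3245} \cdot \frac{1}{16557}\right)} = \sqrt{20919 - \left(\frac{17546}{129} - i \sqrt{3245} \cdot \frac{1}{16557}\right)} = \sqrt{20919 - \left(\frac{17546}{129} - \frac{i \sqrt{3245}}{16557}\right)} = \sqrt{\frac{2681005}{129} + \frac{i \sqrt{3245}}{16557}}$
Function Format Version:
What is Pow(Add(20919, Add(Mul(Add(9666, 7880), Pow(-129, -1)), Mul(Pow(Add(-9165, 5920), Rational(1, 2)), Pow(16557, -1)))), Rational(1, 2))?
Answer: Mul(Rational(1, 711951), Pow(Add(10534359188776845, Mul(30613893, I, Pow(3245, Rational(1, 2)))), Rational(1, 2))) ≈ Add(144.16, Mul(1.1933e-5, I))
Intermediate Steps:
Pow(Add(20919, Add(Mul(Add(9666, 7880), Pow(-129, -1)), Mul(Pow(Add(-9165, 5920), Rational(1, 2)), Pow(16557, -1)))), Rational(1, 2)) = Pow(Add(20919, Add(Mul(17546, Rational(-1, 129)), Mul(Pow(-3245, Rational(1, 2)), Rational(1, 16557)))), Rational(1, 2)) = Pow(Add(20919, Add(Rational(-17546, 129), Mul(Mul(I, Pow(3245, Rational(1, 2))), Rational(1, 16557)))), Rational(1, 2)) = Pow(Add(20919, Add(Rational(-17546, 129), Mul(Rational(1, 16557), I, Pow(3245, Rational(1, 2))))), Rational(1, 2)) = Pow(Add(Rational(2681005, 129), Mul(Rational(1, 16557), I, Pow(3245, Rational(1, 2)))), Rational(1, 2))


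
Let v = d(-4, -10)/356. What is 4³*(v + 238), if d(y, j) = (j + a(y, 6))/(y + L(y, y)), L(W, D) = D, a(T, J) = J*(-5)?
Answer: 1355728/89 ≈ 15233.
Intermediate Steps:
a(T, J) = -5*J
d(y, j) = (-30 + j)/(2*y) (d(y, j) = (j - 5*6)/(y + y) = (j - 30)/((2*y)) = (-30 + j)*(1/(2*y)) = (-30 + j)/(2*y))
v = 5/356 (v = ((½)*(-30 - 10)/(-4))/356 = ((½)*(-¼)*(-40))*(1/356) = 5*(1/356) = 5/356 ≈ 0.014045)
4³*(v + 238) = 4³*(5/356 + 238) = 64*(84733/356) = 1355728/89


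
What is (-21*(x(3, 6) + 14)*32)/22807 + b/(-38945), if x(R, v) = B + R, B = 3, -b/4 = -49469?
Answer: -5036378732/888218615 ≈ -5.6702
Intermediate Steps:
b = 197876 (b = -4*(-49469) = 197876)
x(R, v) = 3 + R
(-21*(x(3, 6) + 14)*32)/22807 + b/(-38945) = (-21*((3 + 3) + 14)*32)/22807 + 197876/(-38945) = (-21*(6 + 14)*32)*(1/22807) + 197876*(-1/38945) = (-21*20*32)*(1/22807) - 197876/38945 = -420*32*(1/22807) - 197876/38945 = -13440*1/22807 - 197876/38945 = -13440/22807 - 197876/38945 = -5036378732/888218615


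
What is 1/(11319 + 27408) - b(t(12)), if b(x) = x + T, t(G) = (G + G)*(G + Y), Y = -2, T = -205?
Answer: -1355444/38727 ≈ -35.000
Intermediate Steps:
t(G) = 2*G*(-2 + G) (t(G) = (G + G)*(G - 2) = (2*G)*(-2 + G) = 2*G*(-2 + G))
b(x) = -205 + x (b(x) = x - 205 = -205 + x)
1/(11319 + 27408) - b(t(12)) = 1/(11319 + 27408) - (-205 + 2*12*(-2 + 12)) = 1/38727 - (-205 + 2*12*10) = 1/38727 - (-205 + 240) = 1/38727 - 1*35 = 1/38727 - 35 = -1355444/38727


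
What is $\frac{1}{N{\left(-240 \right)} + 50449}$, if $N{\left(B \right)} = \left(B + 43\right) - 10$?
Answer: $\frac{1}{50242} \approx 1.9904 \cdot 10^{-5}$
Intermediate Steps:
$N{\left(B \right)} = 33 + B$ ($N{\left(B \right)} = \left(43 + B\right) - 10 = 33 + B$)
$\frac{1}{N{\left(-240 \right)} + 50449} = \frac{1}{\left(33 - 240\right) + 50449} = \frac{1}{-207 + 50449} = \frac{1}{50242}$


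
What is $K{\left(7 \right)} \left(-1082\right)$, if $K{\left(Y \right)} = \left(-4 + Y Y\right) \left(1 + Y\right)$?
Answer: $-389520$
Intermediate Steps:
$K{\left(Y \right)} = \left(1 + Y\right) \left(-4 + Y^{2}\right)$ ($K{\left(Y \right)} = \left(-4 + Y^{2}\right) \left(1 + Y\right) = \left(1 + Y\right) \left(-4 + Y^{2}\right)$)
$K{\left(7 \right)} \left(-1082\right) = \left(-4 + 7^{2} + 7^{3} - 28\right) \left(-1082\right) = \left(-4 + 49 + 343 - 28\right) \left(-1082\right) = 360 \left(-1082\right) = -389520$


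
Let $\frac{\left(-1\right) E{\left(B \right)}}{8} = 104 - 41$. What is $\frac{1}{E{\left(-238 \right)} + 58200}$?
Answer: $\frac{1}{57696} \approx 1.7332 \cdot 10^{-5}$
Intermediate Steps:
$E{\left(B \right)} = -504$ ($E{\left(B \right)} = - 8 \left(104 - 41\right) = \left(-8\right) 63 = -504$)
$\frac{1}{E{\left(-238 \right)} + 58200} = \frac{1}{-504 + 58200} = \frac{1}{57696}$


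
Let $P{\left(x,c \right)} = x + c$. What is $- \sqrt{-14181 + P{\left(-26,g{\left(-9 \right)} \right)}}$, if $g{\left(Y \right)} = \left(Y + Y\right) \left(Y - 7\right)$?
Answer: $- i \sqrt{13919} \approx - 117.98 i$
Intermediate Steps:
$g{\left(Y \right)} = 2 Y \left(-7 + Y\right)$
$P{\left(x,c \right)} = c + x$
$- \sqrt{-14181 + P{\left(-26,g{\left(-9 \right)} \right)}} = - \sqrt{-14181 - \left(26 + 18 \left(-7 - 9\right)\right)} = - \sqrt{-14181 - \left(26 + 18 \left(-16\right)\right)} = - \sqrt{-14181 + \left(288 - 26\right)} = - \sqrt{-14181 + 262} = - \sqrt{-13919} = - i \sqrt{13919}$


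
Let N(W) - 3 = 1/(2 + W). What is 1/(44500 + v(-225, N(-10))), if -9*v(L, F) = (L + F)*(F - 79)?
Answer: 192/8183269 ≈ 2.3463e-5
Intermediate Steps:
N(W) = 3 + 1/(2 + W)
v(L, F) = -(-79 + F)*(F + L)/9 (v(L, F) = -(L + F)*(F - 79)/9 = -(F + L)*(-79 + F)/9 = -(-79 + F)*(F + L)/9)
1/(44500 + v(-225, N(-10))) = 1/(44500 + (-(7 + 3*(-10))²/(2 - 10)²/9 + 79*((7 + 3*(-10))/(2 - 10))/9 + (79/9)*(-225) - ⅑*(7 + 3*(-10))/(2 - 10)*(-225))) = 1/(44500 + (-(7 - 30)²/64/9 + 79*((7 - 30)/(-8))/9 - 1975 - ⅑*(7 - 30)/(-8)*(-225))) = 1/(44500 + (-(-⅛*(-23))²/9 + 79*(-⅛*(-23))/9 - 1975 - ⅑*(-⅛*(-23))*(-225))) = 1/(44500 + (-(23/8)²/9 + (79/9)*(23/8) - 1975 - ⅑*23/8*(-225))) = 1/(44500 + (-⅑*529/64 + 1817/72 - 1975 + 575/8)) = 1/(44500 + (-529/576 + 1817/72 - 1975 + 575/8)) = 1/(44500 - 360731/192) = 1/(8183269/192) = 192/8183269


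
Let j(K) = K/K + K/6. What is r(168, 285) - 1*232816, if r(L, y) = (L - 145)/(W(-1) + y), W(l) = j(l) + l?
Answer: -397882406/1709 ≈ -2.3282e+5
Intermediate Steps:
j(K) = 1 + K/6 (j(K) = 1 + K*(1/6) = 1 + K/6)
W(l) = 1 + 7*l/6 (W(l) = (1 + l/6) + l = 1 + 7*l/6)
r(L, y) = (-145 + L)/(-1/6 + y) (r(L, y) = (L - 145)/((1 + (7/6)*(-1)) + y) = (-145 + L)/((1 - 7/6) + y) = (-145 + L)/(-1/6 + y))
r(168, 285) - 1*232816 = 6*(-145 + 168)/(-1 + 6*285) - 1*232816 = 6*23/(-1 + 1710) - 232816 = 6*23/1709 - 232816 = 6*(1/1709)*23 - 232816 = 138/1709 - 232816 = -397882406/1709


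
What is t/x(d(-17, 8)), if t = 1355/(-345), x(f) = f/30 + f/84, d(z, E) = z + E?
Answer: 37940/3933 ≈ 9.6466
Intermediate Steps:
d(z, E) = E + z
x(f) = 19*f/420 (x(f) = f*(1/30) + f*(1/84) = f/30 + f/84 = 19*f/420)
t = -271/69 (t = 1355*(-1/345) = -271/69 ≈ -3.9275)
t/x(d(-17, 8)) = -271*420/(19*(8 - 17))/69 = -271/(69*((19/420)*(-9))) = -271/(69*(-57/140)) = -271/69*(-140/57) = 37940/3933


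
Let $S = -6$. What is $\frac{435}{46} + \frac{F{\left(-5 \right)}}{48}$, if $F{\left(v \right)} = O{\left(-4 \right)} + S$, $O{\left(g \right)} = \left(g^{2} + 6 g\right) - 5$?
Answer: $\frac{10003}{1104} \approx 9.0607$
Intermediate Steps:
$O{\left(g \right)} = -5 + g^{2} + 6 g$
$F{\left(v \right)} = -19$ ($F{\left(v \right)} = \left(-5 + \left(-4\right)^{2} + 6 \left(-4\right)\right) - 6 = \left(-5 + 16 - 24\right) - 6 = -13 - 6 = -19$)
$\frac{435}{46} + \frac{F{\left(-5 \right)}}{48} = \frac{435}{46} - \frac{19}{48} = \frac{10003}{1104}$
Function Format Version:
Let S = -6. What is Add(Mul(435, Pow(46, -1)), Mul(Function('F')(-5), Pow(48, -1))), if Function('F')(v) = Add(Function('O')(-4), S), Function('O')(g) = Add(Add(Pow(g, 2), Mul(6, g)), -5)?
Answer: Rational(10003, 1104) ≈ 9.0607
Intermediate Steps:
Function('O')(g) = Add(-5, Pow(g, 2), Mul(6, g))
Function('F')(v) = -19 (Function('F')(v) = Add(Add(-5, Pow(-4, 2), Mul(6, -4)), -6) = Add(Add(-5, 16, -24), -6) = Add(-13, -6) = -19)
Add(Mul(435, Pow(46, -1)), Mul(Function('F')(-5), Pow(48, -1))) = Add(Mul(435, Pow(46, -1)), Mul(-19, Pow(48, -1))) = Add(Mul(435, Rational(1, 46)), Mul(-19, Rational(1, 48))) = Add(Rational(435, 46), Rational(-19, 48)) = Rational(10003, 1104)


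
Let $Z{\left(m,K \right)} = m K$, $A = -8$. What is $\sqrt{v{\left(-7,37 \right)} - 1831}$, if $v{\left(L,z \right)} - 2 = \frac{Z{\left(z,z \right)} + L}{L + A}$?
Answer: $\frac{i \sqrt{47995}}{5} \approx 43.816 i$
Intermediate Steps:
$Z{\left(m,K \right)} = K m$
$v{\left(L,z \right)} = 2 + \frac{L + z^{2}}{-8 + L}$ ($v{\left(L,z \right)} = 2 + \frac{z z + L}{L - 8} = 2 + \frac{z^{2} + L}{-8 + L} = 2 + \frac{L + z^{2}}{-8 + L}$)
$\sqrt{v{\left(-7,37 \right)} - 1831} = \sqrt{\frac{-16 + 37^{2} + 3 \left(-7\right)}{-8 - 7} - 1831} = \sqrt{\frac{-16 + 1369 - 21}{-15} - 1831} = \sqrt{\left(- \frac{1}{15}\right) 1332 - 1831} = \sqrt{- \frac{444}{5} - 1831} = \sqrt{- \frac{9599}{5}} = \frac{i \sqrt{47995}}{5}$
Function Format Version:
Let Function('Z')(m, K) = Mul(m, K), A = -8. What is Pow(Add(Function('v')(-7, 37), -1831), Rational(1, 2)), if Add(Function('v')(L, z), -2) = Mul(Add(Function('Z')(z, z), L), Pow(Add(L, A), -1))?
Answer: Mul(Rational(1, 5), I, Pow(47995, Rational(1, 2))) ≈ Mul(43.816, I)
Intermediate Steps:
Function('Z')(m, K) = Mul(K, m)
Function('v')(L, z) = Add(2, Mul(Pow(Add(-8, L), -1), Add(L, Pow(z, 2)))) (Function('v')(L, z) = Add(2, Mul(Add(Mul(z, z), L), Pow(Add(L, -8), -1))) = Add(2, Mul(Add(Pow(z, 2), L), Pow(Add(-8, L), -1))) = Add(2, Mul(Add(L, Pow(z, 2)), Pow(Add(-8, L), -1))) = Add(2, Mul(Pow(Add(-8, L), -1), Add(L, Pow(z, 2)))))
Pow(Add(Function('v')(-7, 37), -1831), Rational(1, 2)) = Pow(Add(Mul(Pow(Add(-8, -7), -1), Add(-16, Pow(37, 2), Mul(3, -7))), -1831), Rational(1, 2)) = Pow(Add(Mul(Pow(-15, -1), Add(-16, 1369, -21)), -1831), Rational(1, 2)) = Pow(Add(Mul(Rational(-1, 15), 1332), -1831), Rational(1, 2)) = Pow(Add(Rational(-444, 5), -1831), Rational(1, 2)) = Pow(Rational(-9599, 5), Rational(1, 2)) = Mul(Rational(1, 5), I, Pow(47995, Rational(1, 2)))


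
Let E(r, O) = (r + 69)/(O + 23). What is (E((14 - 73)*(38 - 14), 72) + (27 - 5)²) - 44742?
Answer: -4205857/95 ≈ -44272.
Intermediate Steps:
E(r, O) = (69 + r)/(23 + O)
(E((14 - 73)*(38 - 14), 72) + (27 - 5)²) - 44742 = ((69 + (14 - 73)*(38 - 14))/(23 + 72) + (27 - 5)²) - 44742 = ((69 - 59*24)/95 + 22²) - 44742 = ((69 - 1416)/95 + 484) - 44742 = ((1/95)*(-1347) + 484) - 44742 = (-1347/95 + 484) - 44742 = 44633/95 - 44742 = -4205857/95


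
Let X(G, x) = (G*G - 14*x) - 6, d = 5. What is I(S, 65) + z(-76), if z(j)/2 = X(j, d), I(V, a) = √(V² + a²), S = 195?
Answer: 11400 + 65*√10 ≈ 11606.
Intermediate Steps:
X(G, x) = -6 + G² - 14*x (X(G, x) = (G² - 14*x) - 6 = -6 + G² - 14*x)
z(j) = -152 + 2*j² (z(j) = 2*(-6 + j² - 14*5) = 2*(-6 + j² - 70) = 2*(-76 + j²) = -152 + 2*j²)
I(S, 65) + z(-76) = √(195² + 65²) + (-152 + 2*(-76)²) = √(38025 + 4225) + (-152 + 2*5776) = √42250 + (-152 + 11552) = 65*√10 + 11400 = 11400 + 65*√10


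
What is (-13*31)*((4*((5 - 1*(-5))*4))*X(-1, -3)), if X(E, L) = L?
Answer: 193440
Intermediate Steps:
(-13*31)*((4*((5 - 1*(-5))*4))*X(-1, -3)) = (-13*31)*((4*((5 - 1*(-5))*4))*(-3)) = -403*4*((5 + 5)*4)*(-3) = -403*4*(10*4)*(-3) = -403*4*40*(-3) = -64480*(-3) = -403*(-480) = 193440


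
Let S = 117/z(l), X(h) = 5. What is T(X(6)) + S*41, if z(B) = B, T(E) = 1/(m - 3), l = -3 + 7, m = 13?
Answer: 23987/20 ≈ 1199.3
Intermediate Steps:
l = 4
T(E) = ⅒ (T(E) = 1/(13 - 3) = 1/10 = ⅒)
S = 117/4 ≈ 29.250
T(X(6)) + S*41 = ⅒ + (117/4)*41 = ⅒ + 4797/4 = 23987/20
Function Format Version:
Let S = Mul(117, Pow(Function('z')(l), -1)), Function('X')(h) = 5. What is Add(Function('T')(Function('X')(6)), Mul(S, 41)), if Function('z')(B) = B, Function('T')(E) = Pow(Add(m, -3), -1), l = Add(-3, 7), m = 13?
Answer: Rational(23987, 20) ≈ 1199.3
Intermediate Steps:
l = 4
Function('T')(E) = Rational(1, 10) (Function('T')(E) = Pow(Add(13, -3), -1) = Pow(10, -1) = Rational(1, 10))
S = Rational(117, 4) (S = Mul(117, Pow(4, -1)) = Mul(117, Rational(1, 4)) = Rational(117, 4) ≈ 29.250)
Add(Function('T')(Function('X')(6)), Mul(S, 41)) = Add(Rational(1, 10), Mul(Rational(117, 4), 41)) = Add(Rational(1, 10), Rational(4797, 4)) = Rational(23987, 20)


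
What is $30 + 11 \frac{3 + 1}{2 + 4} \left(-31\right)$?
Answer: $- \frac{592}{3} \approx -197.33$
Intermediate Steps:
$30 + 11 \frac{3 + 1}{2 + 4} \left(-31\right) = 30 + 11 \cdot \frac{4}{6} \left(-31\right) = 30 + 11 \cdot 4 \cdot \frac{1}{6} \left(-31\right) = 30 + 11 \cdot \frac{2}{3} \left(-31\right) = 30 + \frac{22}{3} \left(-31\right) = 30 - \frac{682}{3} = - \frac{592}{3}$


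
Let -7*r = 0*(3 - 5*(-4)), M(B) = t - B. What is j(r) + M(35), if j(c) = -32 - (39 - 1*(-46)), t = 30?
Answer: -122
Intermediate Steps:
M(B) = 30 - B
r = 0 (r = -0*(3 - 5*(-4)) = -0*(3 + 20) = -0*23 = -⅐*0 = 0)
j(c) = -117 (j(c) = -32 - (39 + 46) = -32 - 1*85 = -32 - 85 = -117)
j(r) + M(35) = -117 + (30 - 1*35) = -117 + (30 - 35) = -117 - 5 = -122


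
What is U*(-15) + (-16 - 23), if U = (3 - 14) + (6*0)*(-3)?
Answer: 126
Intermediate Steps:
U = -11 (U = -11 + 0*(-3) = -11 + 0 = -11)
U*(-15) + (-16 - 23) = -11*(-15) + (-16 - 23) = 165 - 39 = 126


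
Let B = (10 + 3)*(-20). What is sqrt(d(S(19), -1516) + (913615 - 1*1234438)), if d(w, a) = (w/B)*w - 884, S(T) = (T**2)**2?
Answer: I*sqrt(1109368445965)/130 ≈ 8102.0*I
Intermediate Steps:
B = -260 (B = 13*(-20) = -260)
S(T) = T**4
d(w, a) = -884 - w**2/260 (d(w, a) = (w/(-260))*w - 884 = (w*(-1/260))*w - 884 = (-w/260)*w - 884 = -w**2/260 - 884 = -884 - w**2/260)
sqrt(d(S(19), -1516) + (913615 - 1*1234438)) = sqrt((-884 - (19**4)**2/260) + (913615 - 1*1234438)) = sqrt((-884 - 1/260*130321**2) + (913615 - 1234438)) = sqrt((-884 - 1/260*16983563041) - 320823) = sqrt((-884 - 16983563041/260) - 320823) = sqrt(-16983792881/260 - 320823) = sqrt(-17067206861/260) = I*sqrt(1109368445965)/130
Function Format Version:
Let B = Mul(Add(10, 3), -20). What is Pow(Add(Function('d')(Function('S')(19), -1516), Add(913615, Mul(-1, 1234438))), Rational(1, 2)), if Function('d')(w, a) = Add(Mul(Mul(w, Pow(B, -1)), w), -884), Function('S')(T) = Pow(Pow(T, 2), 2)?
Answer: Mul(Rational(1, 130), I, Pow(1109368445965, Rational(1, 2))) ≈ Mul(8102.0, I)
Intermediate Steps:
B = -260 (B = Mul(13, -20) = -260)
Function('S')(T) = Pow(T, 4)
Function('d')(w, a) = Add(-884, Mul(Rational(-1, 260), Pow(w, 2))) (Function('d')(w, a) = Add(Mul(Mul(w, Pow(-260, -1)), w), -884) = Add(Mul(Mul(w, Rational(-1, 260)), w), -884) = Add(Mul(Mul(Rational(-1, 260), w), w), -884) = Add(Mul(Rational(-1, 260), Pow(w, 2)), -884) = Add(-884, Mul(Rational(-1, 260), Pow(w, 2))))
Pow(Add(Function('d')(Function('S')(19), -1516), Add(913615, Mul(-1, 1234438))), Rational(1, 2)) = Pow(Add(Add(-884, Mul(Rational(-1, 260), Pow(Pow(19, 4), 2))), Add(913615, Mul(-1, 1234438))), Rational(1, 2)) = Pow(Add(Add(-884, Mul(Rational(-1, 260), Pow(130321, 2))), Add(913615, -1234438)), Rational(1, 2)) = Pow(Add(Add(-884, Mul(Rational(-1, 260), 16983563041)), -320823), Rational(1, 2)) = Pow(Add(Add(-884, Rational(-16983563041, 260)), -320823), Rational(1, 2)) = Pow(Add(Rational(-16983792881, 260), -320823), Rational(1, 2)) = Pow(Rational(-17067206861, 260), Rational(1, 2)) = Mul(Rational(1, 130), I, Pow(1109368445965, Rational(1, 2)))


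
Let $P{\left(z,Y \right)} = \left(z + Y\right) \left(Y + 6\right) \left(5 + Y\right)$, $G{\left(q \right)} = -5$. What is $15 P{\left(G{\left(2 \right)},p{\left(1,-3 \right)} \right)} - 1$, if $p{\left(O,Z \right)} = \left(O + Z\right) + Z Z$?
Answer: $4679$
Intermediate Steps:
$p{\left(O,Z \right)} = O + Z + Z^{2}$ ($p{\left(O,Z \right)} = \left(O + Z\right) + Z^{2} = O + Z + Z^{2}$)
$P{\left(z,Y \right)} = \left(5 + Y\right) \left(6 + Y\right) \left(Y + z\right)$ ($P{\left(z,Y \right)} = \left(Y + z\right) \left(6 + Y\right) \left(5 + Y\right) = \left(Y + z\right) \left(5 + Y\right) \left(6 + Y\right) = \left(5 + Y\right) \left(6 + Y\right) \left(Y + z\right)$)
$15 P{\left(G{\left(2 \right)},p{\left(1,-3 \right)} \right)} - 1 = 15 \left(\left(1 - 3 + \left(-3\right)^{2}\right)^{3} + 11 \left(1 - 3 + \left(-3\right)^{2}\right)^{2} + 30 \left(1 - 3 + \left(-3\right)^{2}\right) + 30 \left(-5\right) - 5 \left(1 - 3 + \left(-3\right)^{2}\right)^{2} + 11 \left(1 - 3 + \left(-3\right)^{2}\right) \left(-5\right)\right) - 1 = 15 \left(\left(1 - 3 + 9\right)^{3} + 11 \left(1 - 3 + 9\right)^{2} + 30 \left(1 - 3 + 9\right) - 150 - 5 \left(1 - 3 + 9\right)^{2} + 11 \left(1 - 3 + 9\right) \left(-5\right)\right) - 1 = 15 \left(7^{3} + 11 \cdot 7^{2} + 30 \cdot 7 - 150 - 5 \cdot 7^{2} + 11 \cdot 7 \left(-5\right)\right) - 1 = 15 \left(343 + 11 \cdot 49 + 210 - 150 - 245 - 385\right) - 1 = 15 \left(343 + 539 + 210 - 150 - 245 - 385\right) - 1 = 15 \cdot 312 - 1 = 4680 - 1 = 4679$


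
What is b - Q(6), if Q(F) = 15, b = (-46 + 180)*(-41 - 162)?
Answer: -27217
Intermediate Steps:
b = -27202 (b = 134*(-203) = -27202)
b - Q(6) = -27202 - 1*15 = -27202 - 15 = -27217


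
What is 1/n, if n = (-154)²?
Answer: 1/23716 ≈ 4.2166e-5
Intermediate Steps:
n = 23716
1/n = 1/23716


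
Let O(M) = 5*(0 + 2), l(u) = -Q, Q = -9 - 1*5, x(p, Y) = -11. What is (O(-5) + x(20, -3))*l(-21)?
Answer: -14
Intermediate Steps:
Q = -14 (Q = -9 - 5 = -14)
l(u) = 14 (l(u) = -1*(-14) = 14)
O(M) = 10 (O(M) = 5*2 = 10)
(O(-5) + x(20, -3))*l(-21) = (10 - 11)*14 = -1*14 = -14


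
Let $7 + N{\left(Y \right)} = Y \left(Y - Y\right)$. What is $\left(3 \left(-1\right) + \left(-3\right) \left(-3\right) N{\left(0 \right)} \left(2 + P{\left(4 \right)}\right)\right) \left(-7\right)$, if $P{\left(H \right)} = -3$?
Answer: $-420$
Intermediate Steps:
$N{\left(Y \right)} = -7$ ($N{\left(Y \right)} = -7 + Y \left(Y - Y\right) = -7 + Y 0 = -7 + 0 = -7$)
$\left(3 \left(-1\right) + \left(-3\right) \left(-3\right) N{\left(0 \right)} \left(2 + P{\left(4 \right)}\right)\right) \left(-7\right) = \left(3 \left(-1\right) + \left(-3\right) \left(-3\right) \left(- 7 \left(2 - 3\right)\right)\right) \left(-7\right) = \left(-3 + 9 \left(\left(-7\right) \left(-1\right)\right)\right) \left(-7\right) = \left(-3 + 9 \cdot 7\right) \left(-7\right) = \left(-3 + 63\right) \left(-7\right) = 60 \left(-7\right) = -420$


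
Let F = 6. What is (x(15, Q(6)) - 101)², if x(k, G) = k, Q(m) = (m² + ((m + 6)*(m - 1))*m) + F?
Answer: 7396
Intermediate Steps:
Q(m) = 6 + m² + m*(-1 + m)*(6 + m) (Q(m) = (m² + ((m + 6)*(m - 1))*m) + 6 = (m² + ((6 + m)*(-1 + m))*m) + 6 = (m² + ((-1 + m)*(6 + m))*m) + 6 = (m² + m*(-1 + m)*(6 + m)) + 6 = 6 + m² + m*(-1 + m)*(6 + m))
(x(15, Q(6)) - 101)² = (15 - 101)² = (-86)² = 7396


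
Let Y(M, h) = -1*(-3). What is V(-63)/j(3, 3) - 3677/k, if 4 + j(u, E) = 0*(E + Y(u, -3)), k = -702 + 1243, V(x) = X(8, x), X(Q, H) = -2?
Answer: -6813/1082 ≈ -6.2967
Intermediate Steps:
Y(M, h) = 3
V(x) = -2
k = 541
j(u, E) = -4 (j(u, E) = -4 + 0*(E + 3) = -4 + 0*(3 + E) = -4 + 0 = -4)
V(-63)/j(3, 3) - 3677/k = -2/(-4) - 3677/541 = -2*(-¼) - 3677*1/541 = ½ - 3677/541 = -6813/1082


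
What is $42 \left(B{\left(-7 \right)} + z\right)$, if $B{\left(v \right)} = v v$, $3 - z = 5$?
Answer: $1974$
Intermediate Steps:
$z = -2$ ($z = 3 - 5 = -2$)
$B{\left(v \right)} = v^{2}$
$42 \left(B{\left(-7 \right)} + z\right) = 42 \left(\left(-7\right)^{2} - 2\right) = 42 \left(49 - 2\right) = 42 \cdot 47 = 1974$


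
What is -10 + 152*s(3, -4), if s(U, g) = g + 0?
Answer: -618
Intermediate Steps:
s(U, g) = g
-10 + 152*s(3, -4) = -10 + 152*(-4) = -10 - 608 = -618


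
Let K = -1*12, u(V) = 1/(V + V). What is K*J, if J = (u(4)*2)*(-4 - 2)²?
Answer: -108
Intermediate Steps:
u(V) = 1/(2*V)
K = -12
J = 9 (J = (((½)/4)*2)*(-4 - 2)² = (((½)*(¼))*2)*(-6)² = ((⅛)*2)*36 = (¼)*36 = 9)
K*J = -12*9 = -108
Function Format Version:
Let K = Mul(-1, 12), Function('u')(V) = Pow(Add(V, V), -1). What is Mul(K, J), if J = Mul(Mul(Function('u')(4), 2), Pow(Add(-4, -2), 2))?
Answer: -108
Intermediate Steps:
Function('u')(V) = Mul(Rational(1, 2), Pow(V, -1)) (Function('u')(V) = Pow(Mul(2, V), -1) = Mul(Rational(1, 2), Pow(V, -1)))
K = -12
J = 9 (J = Mul(Mul(Mul(Rational(1, 2), Pow(4, -1)), 2), Pow(Add(-4, -2), 2)) = Mul(Mul(Mul(Rational(1, 2), Rational(1, 4)), 2), Pow(-6, 2)) = Mul(Mul(Rational(1, 8), 2), 36) = Mul(Rational(1, 4), 36) = 9)
Mul(K, J) = Mul(-12, 9) = -108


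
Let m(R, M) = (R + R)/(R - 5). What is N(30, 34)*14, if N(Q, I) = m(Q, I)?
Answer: 168/5 ≈ 33.600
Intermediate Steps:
m(R, M) = 2*R/(-5 + R) (m(R, M) = (2*R)/(-5 + R) = 2*R/(-5 + R))
N(Q, I) = 2*Q/(-5 + Q)
N(30, 34)*14 = (2*30/(-5 + 30))*14 = (2*30/25)*14 = (2*30*(1/25))*14 = (12/5)*14 = 168/5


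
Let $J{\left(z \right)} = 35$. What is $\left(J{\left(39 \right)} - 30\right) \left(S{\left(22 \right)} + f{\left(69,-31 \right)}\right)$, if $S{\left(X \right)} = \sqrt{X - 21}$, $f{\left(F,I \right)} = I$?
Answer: $-150$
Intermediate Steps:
$S{\left(X \right)} = \sqrt{-21 + X}$
$\left(J{\left(39 \right)} - 30\right) \left(S{\left(22 \right)} + f{\left(69,-31 \right)}\right) = \left(35 - 30\right) \left(\sqrt{-21 + 22} - 31\right) = 5 \left(\sqrt{1} - 31\right) = 5 \left(1 - 31\right) = 5 \left(-30\right) = -150$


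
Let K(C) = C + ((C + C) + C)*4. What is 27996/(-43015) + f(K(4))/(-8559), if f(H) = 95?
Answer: -243704189/368165385 ≈ -0.66194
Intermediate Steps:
K(C) = 13*C (K(C) = C + (2*C + C)*4 = C + (3*C)*4 = C + 12*C = 13*C)
27996/(-43015) + f(K(4))/(-8559) = 27996/(-43015) + 95/(-8559) = 27996*(-1/43015) + 95*(-1/8559) = -27996/43015 - 95/8559 = -243704189/368165385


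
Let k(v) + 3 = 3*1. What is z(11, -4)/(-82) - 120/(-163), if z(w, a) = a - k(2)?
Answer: 5246/6683 ≈ 0.78498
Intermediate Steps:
k(v) = 0 (k(v) = -3 + 3*1 = -3 + 3 = 0)
z(w, a) = a (z(w, a) = a - 1*0 = a + 0 = a)
z(11, -4)/(-82) - 120/(-163) = -4/(-82) - 120/(-163) = -4*(-1/82) - 120*(-1/163) = 2/41 + 120/163 = 5246/6683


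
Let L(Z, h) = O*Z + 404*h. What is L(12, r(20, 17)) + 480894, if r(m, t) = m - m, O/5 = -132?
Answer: 472974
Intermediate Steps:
O = -660 (O = 5*(-132) = -660)
r(m, t) = 0
L(Z, h) = -660*Z + 404*h
L(12, r(20, 17)) + 480894 = (-660*12 + 404*0) + 480894 = (-7920 + 0) + 480894 = -7920 + 480894 = 472974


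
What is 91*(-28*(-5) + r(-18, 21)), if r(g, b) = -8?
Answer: 12012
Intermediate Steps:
91*(-28*(-5) + r(-18, 21)) = 91*(-28*(-5) - 8) = 91*(140 - 8) = 91*132 = 12012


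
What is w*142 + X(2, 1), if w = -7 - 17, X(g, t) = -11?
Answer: -3419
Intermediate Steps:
w = -24
w*142 + X(2, 1) = -24*142 - 11 = -3408 - 11 = -3419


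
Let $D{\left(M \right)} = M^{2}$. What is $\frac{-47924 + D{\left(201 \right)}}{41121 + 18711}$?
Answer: $- \frac{7523}{59832} \approx -0.12574$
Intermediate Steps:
$\frac{-47924 + D{\left(201 \right)}}{41121 + 18711} = \frac{-47924 + 201^{2}}{41121 + 18711} = \frac{-47924 + 40401}{59832} = \left(-7523\right) \frac{1}{59832} = - \frac{7523}{59832}$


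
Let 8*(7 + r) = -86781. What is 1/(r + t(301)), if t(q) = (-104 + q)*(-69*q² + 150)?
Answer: -8/9852165581 ≈ -8.1200e-10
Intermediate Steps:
r = -86837/8 (r = -7 + (⅛)*(-86781) = -7 - 86781/8 = -86837/8 ≈ -10855.)
t(q) = (-104 + q)*(150 - 69*q²)
1/(r + t(301)) = 1/(-86837/8 + (-15600 - 69*301³ + 150*301 + 7176*301²)) = 1/(-86837/8 + (-15600 - 69*27270901 + 45150 + 7176*90601)) = 1/(-86837/8 + (-15600 - 1881692169 + 45150 + 650152776)) = 1/(-86837/8 - 1231509843) = 1/(-9852165581/8) = -8/9852165581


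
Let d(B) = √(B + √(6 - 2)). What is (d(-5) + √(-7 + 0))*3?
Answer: 3*I*(√3 + √7) ≈ 13.133*I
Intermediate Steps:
d(B) = √(2 + B) (d(B) = √(B + √4) = √(B + 2) = √(2 + B))
(d(-5) + √(-7 + 0))*3 = (√(2 - 5) + √(-7 + 0))*3 = (√(-3) + √(-7))*3 = (I*√3 + I*√7)*3 = 3*I*√3 + 3*I*√7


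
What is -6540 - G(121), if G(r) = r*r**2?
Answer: -1778101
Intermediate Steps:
G(r) = r**3
-6540 - G(121) = -6540 - 1*121**3 = -6540 - 1*1771561 = -6540 - 1771561 = -1778101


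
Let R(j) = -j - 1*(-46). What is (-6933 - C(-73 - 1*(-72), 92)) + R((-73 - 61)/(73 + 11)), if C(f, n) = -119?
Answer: -284189/42 ≈ -6766.4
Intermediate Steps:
R(j) = 46 - j (R(j) = -j + 46 = 46 - j)
(-6933 - C(-73 - 1*(-72), 92)) + R((-73 - 61)/(73 + 11)) = (-6933 - 1*(-119)) + (46 - (-73 - 61)/(73 + 11)) = (-6933 + 119) + (46 - (-134)/84) = -6814 + (46 - (-134)/84) = -6814 + (46 - 1*(-67/42)) = -6814 + (46 + 67/42) = -6814 + 1999/42 = -284189/42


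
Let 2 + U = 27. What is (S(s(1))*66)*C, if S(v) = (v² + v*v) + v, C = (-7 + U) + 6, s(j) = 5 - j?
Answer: 57024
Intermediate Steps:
U = 25 (U = -2 + 27 = 25)
C = 24 (C = (-7 + 25) + 6 = 18 + 6 = 24)
S(v) = v + 2*v² (S(v) = (v² + v²) + v = 2*v² + v = v + 2*v²)
(S(s(1))*66)*C = (((5 - 1*1)*(1 + 2*(5 - 1*1)))*66)*24 = (((5 - 1)*(1 + 2*(5 - 1)))*66)*24 = ((4*(1 + 2*4))*66)*24 = ((4*(1 + 8))*66)*24 = ((4*9)*66)*24 = (36*66)*24 = 2376*24 = 57024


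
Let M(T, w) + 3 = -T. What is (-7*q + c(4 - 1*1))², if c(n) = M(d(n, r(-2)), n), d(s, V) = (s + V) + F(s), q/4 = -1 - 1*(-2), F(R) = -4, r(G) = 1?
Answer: 961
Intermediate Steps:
q = 4 (q = 4*(-1 - 1*(-2)) = 4*(-1 + 2) = 4*1 = 4)
d(s, V) = -4 + V + s (d(s, V) = (s + V) - 4 = (V + s) - 4 = -4 + V + s)
M(T, w) = -3 - T
c(n) = -n (c(n) = -3 - (-4 + 1 + n) = -3 - (-3 + n) = -3 + (3 - n) = -n)
(-7*q + c(4 - 1*1))² = (-7*4 - (4 - 1*1))² = (-28 - (4 - 1))² = (-28 - 1*3)² = (-28 - 3)² = (-31)² = 961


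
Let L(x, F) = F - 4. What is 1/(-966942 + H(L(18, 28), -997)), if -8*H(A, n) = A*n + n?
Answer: -8/7710611 ≈ -1.0375e-6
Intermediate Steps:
L(x, F) = -4 + F
H(A, n) = -n/8 - A*n/8 (H(A, n) = -(A*n + n)/8 = -(n + A*n)/8 = -n/8 - A*n/8)
1/(-966942 + H(L(18, 28), -997)) = 1/(-966942 - ⅛*(-997)*(1 + (-4 + 28))) = 1/(-966942 - ⅛*(-997)*(1 + 24)) = 1/(-966942 - ⅛*(-997)*25) = 1/(-966942 + 24925/8) = 1/(-7710611/8) = -8/7710611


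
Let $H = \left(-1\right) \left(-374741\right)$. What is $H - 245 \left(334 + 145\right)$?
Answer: $257386$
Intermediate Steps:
$H = 374741$
$H - 245 \left(334 + 145\right) = 374741 - 245 \left(334 + 145\right) = 374741 - 245 \cdot 479 = 374741 - 117355 = 257386$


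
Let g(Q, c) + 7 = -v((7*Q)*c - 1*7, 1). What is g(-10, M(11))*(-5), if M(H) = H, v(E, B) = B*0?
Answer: 35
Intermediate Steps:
v(E, B) = 0
g(Q, c) = -7 (g(Q, c) = -7 - 1*0 = -7 + 0 = -7)
g(-10, M(11))*(-5) = -7*(-5) = 35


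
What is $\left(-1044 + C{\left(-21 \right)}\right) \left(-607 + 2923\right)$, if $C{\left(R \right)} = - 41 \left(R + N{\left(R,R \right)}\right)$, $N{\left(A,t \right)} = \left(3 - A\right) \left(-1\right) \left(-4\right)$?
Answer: $-9539604$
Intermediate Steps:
$N{\left(A,t \right)} = 12 - 4 A$ ($N{\left(A,t \right)} = \left(-3 + A\right) \left(-4\right) = 12 - 4 A$)
$C{\left(R \right)} = -492 + 123 R$ ($C{\left(R \right)} = - 41 \left(R - \left(-12 + 4 R\right)\right) = - 41 \left(12 - 3 R\right) = -492 + 123 R$)
$\left(-1044 + C{\left(-21 \right)}\right) \left(-607 + 2923\right) = \left(-1044 + \left(-492 + 123 \left(-21\right)\right)\right) \left(-607 + 2923\right) = \left(-1044 - 3075\right) 2316 = \left(-4119\right) 2316 = -9539604$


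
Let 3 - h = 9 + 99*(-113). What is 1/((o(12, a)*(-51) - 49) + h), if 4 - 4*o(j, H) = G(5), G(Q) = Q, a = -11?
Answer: 4/44579 ≈ 8.9728e-5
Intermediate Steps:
h = 11181 (h = 3 - (9 + 99*(-113)) = 3 - (9 - 11187) = 3 - 1*(-11178) = 3 + 11178 = 11181)
o(j, H) = -¼ (o(j, H) = 1 - ¼*5 = 1 - 5/4 = -¼)
1/((o(12, a)*(-51) - 49) + h) = 1/((-¼*(-51) - 49) + 11181) = 1/((51/4 - 49) + 11181) = 1/(-145/4 + 11181) = 1/(44579/4) = 4/44579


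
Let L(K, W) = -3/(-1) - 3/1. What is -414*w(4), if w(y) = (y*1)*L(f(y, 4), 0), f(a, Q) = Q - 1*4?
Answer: 0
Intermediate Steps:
f(a, Q) = -4 + Q (f(a, Q) = Q - 4 = -4 + Q)
L(K, W) = 0 (L(K, W) = -3*(-1) - 3*1 = 3 - 3 = 0)
w(y) = 0 (w(y) = (y*1)*0 = y*0 = 0)
-414*w(4) = -414*0 = 0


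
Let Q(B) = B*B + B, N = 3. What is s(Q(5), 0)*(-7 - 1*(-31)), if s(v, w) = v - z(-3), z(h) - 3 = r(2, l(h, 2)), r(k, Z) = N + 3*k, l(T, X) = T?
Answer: 432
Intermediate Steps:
r(k, Z) = 3 + 3*k
z(h) = 12 (z(h) = 3 + (3 + 3*2) = 3 + (3 + 6) = 3 + 9 = 12)
Q(B) = B + B² (Q(B) = B² + B = B + B²)
s(v, w) = -12 + v (s(v, w) = v - 1*12 = v - 12 = -12 + v)
s(Q(5), 0)*(-7 - 1*(-31)) = (-12 + 5*(1 + 5))*(-7 - 1*(-31)) = (-12 + 5*6)*(-7 + 31) = (-12 + 30)*24 = 18*24 = 432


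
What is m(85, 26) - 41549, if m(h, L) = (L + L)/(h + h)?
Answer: -3531639/85 ≈ -41549.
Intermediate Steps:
m(h, L) = L/h (m(h, L) = (2*L)/((2*h)) = (2*L)*(1/(2*h)) = L/h)
m(85, 26) - 41549 = 26/85 - 41549 = -3531639/85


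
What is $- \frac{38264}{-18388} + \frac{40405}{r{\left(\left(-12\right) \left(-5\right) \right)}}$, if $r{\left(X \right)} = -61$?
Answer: $- \frac{185158259}{280417} \approx -660.3$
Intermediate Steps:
$- \frac{38264}{-18388} + \frac{40405}{r{\left(\left(-12\right) \left(-5\right) \right)}} = - \frac{38264}{-18388} + \frac{40405}{-61} = \left(-38264\right) \left(- \frac{1}{18388}\right) + 40405 \left(- \frac{1}{61}\right) = \frac{9566}{4597} - \frac{40405}{61} = - \frac{185158259}{280417}$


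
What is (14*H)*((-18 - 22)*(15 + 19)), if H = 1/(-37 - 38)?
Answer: 3808/15 ≈ 253.87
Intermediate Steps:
H = -1/75 (H = 1/(-75) = -1/75 ≈ -0.013333)
(14*H)*((-18 - 22)*(15 + 19)) = (14*(-1/75))*((-18 - 22)*(15 + 19)) = -(-112)*34/15 = -14/75*(-1360) = 3808/15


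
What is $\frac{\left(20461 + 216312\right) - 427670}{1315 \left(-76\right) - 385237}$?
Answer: $\frac{27271}{69311} \approx 0.39346$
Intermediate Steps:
$\frac{\left(20461 + 216312\right) - 427670}{1315 \left(-76\right) - 385237} = \frac{236773 - 427670}{-99940 - 385237} = - \frac{190897}{-485177} = \left(-190897\right) \left(- \frac{1}{485177}\right) = \frac{27271}{69311}$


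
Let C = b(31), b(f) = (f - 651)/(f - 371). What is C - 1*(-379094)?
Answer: 6444629/17 ≈ 3.7910e+5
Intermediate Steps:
b(f) = (-651 + f)/(-371 + f)
C = 31/17 (C = (-651 + 31)/(-371 + 31) = -620/(-340) = -1/340*(-620) = 31/17 ≈ 1.8235)
C - 1*(-379094) = 31/17 - 1*(-379094) = 31/17 + 379094 = 6444629/17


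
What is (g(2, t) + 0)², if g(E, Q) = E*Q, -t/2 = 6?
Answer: 576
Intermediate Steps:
t = -12 (t = -2*6 = -12)
(g(2, t) + 0)² = (2*(-12) + 0)² = (-24 + 0)² = (-24)² = 576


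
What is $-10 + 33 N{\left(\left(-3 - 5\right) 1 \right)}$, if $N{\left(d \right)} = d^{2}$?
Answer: $2102$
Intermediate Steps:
$-10 + 33 N{\left(\left(-3 - 5\right) 1 \right)} = -10 + 33 \left(\left(-3 - 5\right) 1\right)^{2} = -10 + 33 \left(\left(-8\right) 1\right)^{2} = -10 + 33 \left(-8\right)^{2} = -10 + 33 \cdot 64 = -10 + 2112 = 2102$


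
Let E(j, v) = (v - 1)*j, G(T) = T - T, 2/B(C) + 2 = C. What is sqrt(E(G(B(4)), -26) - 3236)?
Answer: 2*I*sqrt(809) ≈ 56.886*I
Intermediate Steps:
B(C) = 2/(-2 + C)
G(T) = 0
E(j, v) = j*(-1 + v) (E(j, v) = (-1 + v)*j = j*(-1 + v))
sqrt(E(G(B(4)), -26) - 3236) = sqrt(0*(-1 - 26) - 3236) = sqrt(0*(-27) - 3236) = sqrt(0 - 3236) = sqrt(-3236) = 2*I*sqrt(809)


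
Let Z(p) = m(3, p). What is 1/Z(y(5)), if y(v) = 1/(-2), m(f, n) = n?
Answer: -2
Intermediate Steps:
y(v) = -½
Z(p) = p
1/Z(y(5)) = 1/(-½) = -2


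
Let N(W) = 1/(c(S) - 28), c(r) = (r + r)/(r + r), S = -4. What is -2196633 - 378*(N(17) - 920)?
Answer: -1848859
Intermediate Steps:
c(r) = 1 (c(r) = (2*r)/((2*r)) = (2*r)*(1/(2*r)) = 1)
N(W) = -1/27 (N(W) = 1/(1 - 28) = 1/(-27) = -1/27)
-2196633 - 378*(N(17) - 920) = -2196633 - 378*(-1/27 - 920) = -2196633 - 378*(-24841/27) = -2196633 + 347774 = -1848859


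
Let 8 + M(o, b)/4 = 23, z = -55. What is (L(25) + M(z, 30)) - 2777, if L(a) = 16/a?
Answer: -67909/25 ≈ -2716.4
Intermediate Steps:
M(o, b) = 60 (M(o, b) = -32 + 4*23 = -32 + 92 = 60)
(L(25) + M(z, 30)) - 2777 = (16/25 + 60) - 2777 = 1516/25 - 2777 = -67909/25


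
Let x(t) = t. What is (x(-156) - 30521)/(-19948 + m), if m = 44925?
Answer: -30677/24977 ≈ -1.2282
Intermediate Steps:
(x(-156) - 30521)/(-19948 + m) = (-156 - 30521)/(-19948 + 44925) = -30677/24977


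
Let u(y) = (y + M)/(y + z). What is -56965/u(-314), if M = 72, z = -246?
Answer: -15950200/121 ≈ -1.3182e+5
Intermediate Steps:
u(y) = (72 + y)/(-246 + y) (u(y) = (y + 72)/(y - 246) = (72 + y)/(-246 + y))
-56965/u(-314) = -56965*(-246 - 314)/(72 - 314) = -56965/(-242/(-560)) = -56965/((-1/560*(-242))) = -56965/121/280 = -56965*280/121 = -15950200/121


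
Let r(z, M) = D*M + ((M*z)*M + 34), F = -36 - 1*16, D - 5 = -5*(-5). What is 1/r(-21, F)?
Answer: -1/58310 ≈ -1.7150e-5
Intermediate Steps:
D = 30 (D = 5 - 5*(-5) = 5 + 25 = 30)
F = -52 (F = -36 - 16 = -52)
r(z, M) = 34 + 30*M + z*M² (r(z, M) = 30*M + ((M*z)*M + 34) = 30*M + (z*M² + 34) = 30*M + (34 + z*M²) = 34 + 30*M + z*M²)
1/r(-21, F) = 1/(34 + 30*(-52) - 21*(-52)²) = 1/(34 - 1560 - 21*2704) = 1/(34 - 1560 - 56784) = 1/(-58310) = -1/58310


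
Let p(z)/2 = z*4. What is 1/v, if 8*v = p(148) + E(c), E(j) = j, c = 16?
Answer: 1/150 ≈ 0.0066667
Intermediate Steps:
p(z) = 8*z (p(z) = 2*(z*4) = 2*(4*z) = 8*z)
v = 150 (v = (8*148 + 16)/8 = (1184 + 16)/8 = (⅛)*1200 = 150)
1/v = 1/150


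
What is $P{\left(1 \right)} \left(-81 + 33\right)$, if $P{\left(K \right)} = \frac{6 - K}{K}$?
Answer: $-240$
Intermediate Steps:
$P{\left(K \right)} = \frac{6 - K}{K}$
$P{\left(1 \right)} \left(-81 + 33\right) = \frac{6 - 1}{1} \left(-81 + 33\right) = 1 \left(6 - 1\right) \left(-48\right) = 1 \cdot 5 \left(-48\right) = 5 \left(-48\right) = -240$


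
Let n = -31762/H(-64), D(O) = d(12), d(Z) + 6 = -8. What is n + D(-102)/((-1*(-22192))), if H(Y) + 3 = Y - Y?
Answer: 352431131/33288 ≈ 10587.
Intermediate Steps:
H(Y) = -3 (H(Y) = -3 + (Y - Y) = -3 + 0 = -3)
d(Z) = -14 (d(Z) = -6 - 8 = -14)
D(O) = -14
n = 31762/3 (n = -31762/(-3) = -31762*(-1/3) = 31762/3 ≈ 10587.)
n + D(-102)/((-1*(-22192))) = 31762/3 - 14/((-1*(-22192))) = 31762/3 - 14/22192 = 31762/3 - 14*1/22192 = 31762/3 - 7/11096 = 352431131/33288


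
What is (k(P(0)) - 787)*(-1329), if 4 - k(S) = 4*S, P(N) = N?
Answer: 1040607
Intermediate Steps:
k(S) = 4 - 4*S
(k(P(0)) - 787)*(-1329) = ((4 - 4*0) - 787)*(-1329) = ((4 + 0) - 787)*(-1329) = (4 - 787)*(-1329) = -783*(-1329) = 1040607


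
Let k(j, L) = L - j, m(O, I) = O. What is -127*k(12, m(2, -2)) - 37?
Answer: 1233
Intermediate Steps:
-127*k(12, m(2, -2)) - 37 = -127*(2 - 1*12) - 37 = -127*(2 - 12) - 37 = -127*(-10) - 37 = 1270 - 37 = 1233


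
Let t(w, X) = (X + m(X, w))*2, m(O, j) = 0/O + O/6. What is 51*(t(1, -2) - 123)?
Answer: -6511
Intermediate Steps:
m(O, j) = O/6 (m(O, j) = 0 + O*(⅙) = 0 + O/6 = O/6)
t(w, X) = 7*X/3 (t(w, X) = (X + X/6)*2 = (7*X/6)*2 = 7*X/3)
51*(t(1, -2) - 123) = 51*((7/3)*(-2) - 123) = 51*(-14/3 - 123) = 51*(-383/3) = -6511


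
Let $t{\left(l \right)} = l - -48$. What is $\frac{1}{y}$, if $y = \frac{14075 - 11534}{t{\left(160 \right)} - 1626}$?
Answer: $- \frac{1418}{2541} \approx -0.55805$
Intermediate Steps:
$t{\left(l \right)} = 48 + l$ ($t{\left(l \right)} = l + 48 = 48 + l$)
$y = - \frac{2541}{1418}$ ($y = \frac{14075 - 11534}{\left(48 + 160\right) - 1626} = \frac{2541}{208 - 1626} = \frac{2541}{-1418} = 2541 \left(- \frac{1}{1418}\right) = - \frac{2541}{1418} \approx -1.792$)
$\frac{1}{y} = \frac{1}{- \frac{2541}{1418}} = - \frac{1418}{2541}$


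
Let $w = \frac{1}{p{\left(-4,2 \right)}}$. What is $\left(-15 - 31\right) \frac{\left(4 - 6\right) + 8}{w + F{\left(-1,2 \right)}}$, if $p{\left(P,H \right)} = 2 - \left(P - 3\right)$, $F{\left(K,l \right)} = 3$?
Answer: $- \frac{621}{7} \approx -88.714$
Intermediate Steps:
$p{\left(P,H \right)} = 5 - P$ ($p{\left(P,H \right)} = 2 - \left(-3 + P\right) = 5 - P$)
$w = \frac{1}{9}$ ($w = \frac{1}{5 - -4} = \frac{1}{5 + 4} = \frac{1}{9} \approx 0.11111$)
$\left(-15 - 31\right) \frac{\left(4 - 6\right) + 8}{w + F{\left(-1,2 \right)}} = \left(-15 - 31\right) \frac{\left(4 - 6\right) + 8}{\frac{1}{9} + 3} = - 46 \frac{\left(4 - 6\right) + 8}{\frac{28}{9}} = - 46 \left(-2 + 8\right) \frac{9}{28} = - 46 \cdot 6 \cdot \frac{9}{28} = \left(-46\right) \frac{27}{14} = - \frac{621}{7}$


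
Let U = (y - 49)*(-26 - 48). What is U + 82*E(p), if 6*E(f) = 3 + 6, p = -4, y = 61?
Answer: -765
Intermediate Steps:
U = -888 (U = (61 - 49)*(-26 - 48) = 12*(-74) = -888)
E(f) = 3/2 (E(f) = (3 + 6)/6 = (⅙)*9 = 3/2)
U + 82*E(p) = -888 + 82*(3/2) = -888 + 123 = -765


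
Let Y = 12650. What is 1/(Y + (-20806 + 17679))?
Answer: 1/9523 ≈ 0.00010501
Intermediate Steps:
1/(Y + (-20806 + 17679)) = 1/(12650 + (-20806 + 17679)) = 1/(12650 - 3127) = 1/9523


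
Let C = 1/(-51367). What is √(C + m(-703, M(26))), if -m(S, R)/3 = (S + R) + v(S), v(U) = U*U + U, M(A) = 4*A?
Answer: 2*I*√975426732604534/51367 ≈ 1216.0*I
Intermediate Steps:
v(U) = U + U² (v(U) = U² + U = U + U²)
m(S, R) = -3*R - 3*S - 3*S*(1 + S) (m(S, R) = -3*((S + R) + S*(1 + S)) = -3*((R + S) + S*(1 + S)) = -3*(R + S + S*(1 + S)) = -3*R - 3*S - 3*S*(1 + S))
C = -1/51367 ≈ -1.9468e-5
√(C + m(-703, M(26))) = √(-1/51367 + (-12*26 - 3*(-703) - 3*(-703)*(1 - 703))) = √(-1/51367 + (-3*104 + 2109 - 3*(-703)*(-702))) = √(-1/51367 + (-312 + 2109 - 1480518)) = √(-1/51367 - 1478721) = √(-75957461608/51367) = 2*I*√975426732604534/51367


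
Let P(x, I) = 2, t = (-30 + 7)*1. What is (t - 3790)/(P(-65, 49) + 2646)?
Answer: -3813/2648 ≈ -1.4400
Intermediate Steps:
t = -23 (t = -23*1 = -23)
(t - 3790)/(P(-65, 49) + 2646) = (-23 - 3790)/(2 + 2646) = -3813/2648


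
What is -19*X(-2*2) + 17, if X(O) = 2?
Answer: -21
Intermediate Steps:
-19*X(-2*2) + 17 = -19*2 + 17 = -38 + 17 = -21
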